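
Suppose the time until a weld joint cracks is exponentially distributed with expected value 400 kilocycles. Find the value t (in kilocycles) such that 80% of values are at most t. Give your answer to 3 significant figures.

The rate is λ = 1/400 = 0.0025 per kilocycle.
Set 1 − e^(−λt) = 0.8, so t = −ln(0.2)/λ = 1.6094/0.0025 ≈ 643.775 kilocycles.

644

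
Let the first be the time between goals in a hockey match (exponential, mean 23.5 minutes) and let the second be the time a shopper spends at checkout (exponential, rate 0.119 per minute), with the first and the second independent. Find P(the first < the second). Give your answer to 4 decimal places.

λ_1 = 1/23.5 = 0.0425532, λ_2 = 0.119.
For independent exponentials, P(the first < the second) = λ_1/(λ_1+λ_2) = 0.0425532/0.161553 ≈ 0.2634.

0.2634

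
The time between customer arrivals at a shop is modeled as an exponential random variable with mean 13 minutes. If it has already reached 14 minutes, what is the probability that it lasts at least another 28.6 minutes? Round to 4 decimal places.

0.1108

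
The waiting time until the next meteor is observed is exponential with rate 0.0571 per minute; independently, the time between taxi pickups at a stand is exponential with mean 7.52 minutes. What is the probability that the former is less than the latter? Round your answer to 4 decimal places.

λ_1 = 0.0571, λ_2 = 1/7.52 = 0.132979.
For independent exponentials, P(the former < the latter) = λ_1/(λ_1+λ_2) = 0.0571/0.190079 ≈ 0.3004.

0.3004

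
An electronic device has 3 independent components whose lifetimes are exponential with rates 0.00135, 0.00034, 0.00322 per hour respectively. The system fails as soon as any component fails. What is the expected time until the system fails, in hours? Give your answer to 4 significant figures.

203.7

The time to first failure is exponential with rate Σλ = 0.00135 + 0.00034 + 0.00322 = 0.00491.
E[min] = 1/Σλ = 1/0.00491 = 203.666 hours.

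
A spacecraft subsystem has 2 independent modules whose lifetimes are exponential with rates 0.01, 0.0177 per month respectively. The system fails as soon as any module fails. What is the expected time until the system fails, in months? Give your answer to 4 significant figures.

The time to first failure is exponential with rate Σλ = 0.01 + 0.0177 = 0.0277.
E[min] = 1/Σλ = 1/0.0277 = 36.1011 months.

36.10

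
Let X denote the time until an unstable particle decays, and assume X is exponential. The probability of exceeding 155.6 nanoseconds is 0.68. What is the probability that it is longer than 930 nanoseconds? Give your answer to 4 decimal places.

e^(−λ·155.6) = 0.68 ⇒ λ = −ln(0.68)/155.6 = 0.00247855.
P(X > 930) = e^(−0.00247855·930) = e^(−2.3051) ≈ 0.0998.

0.0998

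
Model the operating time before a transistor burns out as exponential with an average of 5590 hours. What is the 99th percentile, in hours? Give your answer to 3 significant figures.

The rate is λ = 1/5590 = 0.000178891 per hour.
Set 1 − e^(−λt) = 0.99, so t = −ln(0.01)/λ = 4.6052/0.000178891 ≈ 25742.9 hours.

25700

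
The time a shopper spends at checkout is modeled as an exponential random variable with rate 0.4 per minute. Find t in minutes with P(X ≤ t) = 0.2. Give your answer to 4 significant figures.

Set 1 − e^(−λt) = 0.2, so t = −ln(0.8)/λ = 0.22314/0.4 ≈ 0.557859 minutes.

0.5579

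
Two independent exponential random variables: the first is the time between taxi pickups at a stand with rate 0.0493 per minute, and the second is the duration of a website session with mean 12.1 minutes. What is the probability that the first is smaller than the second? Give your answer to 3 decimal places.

λ_1 = 0.0493, λ_2 = 1/12.1 = 0.0826446.
For independent exponentials, P(the first < the second) = λ_1/(λ_1+λ_2) = 0.0493/0.131945 ≈ 0.374.

0.374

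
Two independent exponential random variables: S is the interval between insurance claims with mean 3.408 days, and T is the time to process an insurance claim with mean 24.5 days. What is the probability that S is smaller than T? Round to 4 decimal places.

λ_1 = 1/3.408 = 0.293427, λ_2 = 1/24.5 = 0.0408163.
For independent exponentials, P(S < T) = λ_1/(λ_1+λ_2) = 0.293427/0.334244 ≈ 0.8779.

0.8779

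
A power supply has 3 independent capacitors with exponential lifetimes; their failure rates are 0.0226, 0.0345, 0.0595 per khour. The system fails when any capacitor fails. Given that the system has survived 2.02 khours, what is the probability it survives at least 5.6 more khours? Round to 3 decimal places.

0.521

Time to first failure ~ Exp(Σλ) with Σλ = 0.1166.
By memorylessness, P(T > 2.02+5.6 | T > 2.02) = P(T > 5.6) = e^(−0.1166·5.6) ≈ 0.521.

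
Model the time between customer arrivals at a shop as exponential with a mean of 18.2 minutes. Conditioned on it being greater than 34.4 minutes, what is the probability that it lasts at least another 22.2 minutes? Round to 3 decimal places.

The rate is λ = 1/18.2 = 0.0549451 per minute.
By the memoryless property, P(X > 34.4+22.2 | X > 34.4) = P(X > 22.2).
P(X > 22.2) = e^(−1.2198) ≈ 0.295.

0.295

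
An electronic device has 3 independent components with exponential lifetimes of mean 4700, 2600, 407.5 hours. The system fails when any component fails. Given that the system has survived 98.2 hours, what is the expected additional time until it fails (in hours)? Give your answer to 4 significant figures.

327.7

First-failure rate Σλ = 1/4700 + 1/2600 + 1/407.5 = 0.00305137.
By memorylessness the expected residual is 1/Σλ = 327.722 hours, regardless of the 98.2 already elapsed.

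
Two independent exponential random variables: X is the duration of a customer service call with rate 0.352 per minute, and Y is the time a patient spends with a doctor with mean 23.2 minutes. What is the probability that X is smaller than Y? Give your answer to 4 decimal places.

0.8909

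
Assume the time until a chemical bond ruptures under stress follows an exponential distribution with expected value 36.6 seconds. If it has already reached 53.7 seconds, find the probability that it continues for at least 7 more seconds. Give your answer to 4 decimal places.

0.8259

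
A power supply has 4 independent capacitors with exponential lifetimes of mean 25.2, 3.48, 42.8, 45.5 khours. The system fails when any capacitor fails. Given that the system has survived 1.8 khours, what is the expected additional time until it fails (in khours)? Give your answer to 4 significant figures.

First-failure rate Σλ = 1/25.2 + 1/3.48 + 1/42.8 + 1/45.5 = 0.372381.
By memorylessness the expected residual is 1/Σλ = 2.68542 khours, regardless of the 1.8 already elapsed.

2.685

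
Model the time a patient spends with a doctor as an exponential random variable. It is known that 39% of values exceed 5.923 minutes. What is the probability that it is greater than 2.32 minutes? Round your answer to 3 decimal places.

0.692

e^(−λ·5.923) = 0.39 ⇒ λ = −ln(0.39)/5.923 = 0.158975.
P(X > 2.32) = e^(−0.158975·2.32) = e^(−0.36882) ≈ 0.692.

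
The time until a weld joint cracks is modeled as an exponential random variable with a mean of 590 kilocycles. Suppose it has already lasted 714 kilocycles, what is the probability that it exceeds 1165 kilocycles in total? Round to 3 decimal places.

The rate is λ = 1/590 = 0.00169492 per kilocycle.
The exponential is memoryless, so the remaining time is again Exp(λ): the condition X > 714 is irrelevant.
P(X > 451) = e^(−0.76441) ≈ 0.466.

0.466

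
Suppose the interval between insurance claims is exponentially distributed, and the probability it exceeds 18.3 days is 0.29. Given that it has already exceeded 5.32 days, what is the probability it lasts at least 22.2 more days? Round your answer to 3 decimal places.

0.223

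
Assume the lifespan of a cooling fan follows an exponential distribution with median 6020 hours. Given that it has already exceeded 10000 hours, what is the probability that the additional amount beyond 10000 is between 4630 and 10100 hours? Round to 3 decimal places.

0.274

For an exponential, median = ln(2)/λ, so λ = ln 2 / 6020 = 0.000115141 per hour.
Memoryless: the residual past 10000 is again Exp(λ).
P(4630 < residual < 10100) = e^(−λ·4630) − e^(−λ·10100) = 0.58678 − 0.31257 ≈ 0.274.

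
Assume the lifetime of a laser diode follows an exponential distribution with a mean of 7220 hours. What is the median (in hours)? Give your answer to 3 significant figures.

The rate is λ = 1/7220 = 0.000138504 per hour.
Set 1 − e^(−λt) = 0.5, so t = −ln(0.5)/λ = 0.69315/0.000138504 ≈ 5004.52 hours.

5000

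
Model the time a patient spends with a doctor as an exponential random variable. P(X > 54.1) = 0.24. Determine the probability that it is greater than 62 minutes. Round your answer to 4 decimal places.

e^(−λ·54.1) = 0.24 ⇒ λ = −ln(0.24)/54.1 = 0.0263792.
P(X > 62) = e^(−0.0263792·62) = e^(−1.6355) ≈ 0.1949.

0.1949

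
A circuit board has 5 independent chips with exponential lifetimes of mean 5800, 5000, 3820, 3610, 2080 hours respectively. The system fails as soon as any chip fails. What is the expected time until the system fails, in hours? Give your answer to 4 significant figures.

The first failure time is exponential with rate Σλ_i = 1/5800 + 1/5000 + 1/3820 + 1/3610 + 1/2080 = 0.00139197 per hour.
E[min] = 1/Σλ = 1/0.00139197 = 718.406 hours.

718.4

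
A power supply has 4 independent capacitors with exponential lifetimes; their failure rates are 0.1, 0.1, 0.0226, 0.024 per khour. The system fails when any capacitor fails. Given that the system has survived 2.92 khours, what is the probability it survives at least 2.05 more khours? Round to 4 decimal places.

Time to first failure ~ Exp(Σλ) with Σλ = 0.2466.
By memorylessness, P(T > 2.92+2.05 | T > 2.92) = P(T > 2.05) = e^(−0.2466·2.05) ≈ 0.6032.

0.6032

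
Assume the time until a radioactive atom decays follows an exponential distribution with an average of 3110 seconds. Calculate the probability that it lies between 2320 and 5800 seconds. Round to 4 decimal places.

The rate is λ = 1/3110 = 0.000321543 per second.
P(2320 < X < 5800) = e^(−λ·2320) − e^(−λ·5800) = 0.47427 − 0.15490 ≈ 0.3194.

0.3194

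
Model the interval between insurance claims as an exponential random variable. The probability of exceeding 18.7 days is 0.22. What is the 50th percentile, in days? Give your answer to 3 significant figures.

e^(−λ·18.7) = 0.22 ⇒ λ = −ln(0.22)/18.7 = 0.0809694.
50th percentile: 1 − e^(−λt) = 0.5, t = −ln(0.5)/λ = 8.56061 days.

8.56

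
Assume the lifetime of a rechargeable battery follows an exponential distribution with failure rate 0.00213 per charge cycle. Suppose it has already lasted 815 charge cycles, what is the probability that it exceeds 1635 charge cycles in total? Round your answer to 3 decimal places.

By the memoryless property, P(X > 815+820 | X > 815) = P(X > 820).
P(X > 820) = e^(−1.7466) ≈ 0.174.

0.174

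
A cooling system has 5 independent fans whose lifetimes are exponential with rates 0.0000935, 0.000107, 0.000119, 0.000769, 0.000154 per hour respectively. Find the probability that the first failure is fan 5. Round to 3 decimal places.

The time to first failure is exponential with rate Σλ = 0.0000935 + 0.000107 + 0.000119 + 0.000769 + 0.000154 = 0.0012425.
P(fan 5 first) = λ_5/Σλ = 0.000154/0.0012425 ≈ 0.124.

0.124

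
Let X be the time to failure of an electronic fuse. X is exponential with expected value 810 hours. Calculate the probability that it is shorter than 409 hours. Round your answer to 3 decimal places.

0.396

The rate is λ = 1/810 = 0.00123457 per hour.
P(X ≤ 409) = 1 − e^(−λ·409) = 1 − e^(−0.50494) ≈ 0.396.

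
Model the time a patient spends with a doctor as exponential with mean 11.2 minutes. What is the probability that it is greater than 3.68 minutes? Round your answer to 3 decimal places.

0.720

The rate is λ = 1/11.2 = 0.0892857 per minute.
P(X > 3.68) = e^(−λ·3.68) = e^(−0.32857) ≈ 0.720.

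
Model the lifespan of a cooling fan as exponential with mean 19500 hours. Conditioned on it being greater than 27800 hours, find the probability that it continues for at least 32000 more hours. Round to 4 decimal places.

The rate is λ = 1/19500 = 0.0000512821 per hour.
The exponential is memoryless, so the remaining time is again Exp(λ): the condition X > 27800 is irrelevant.
P(X > 32000) = e^(−1.641) ≈ 0.1938.

0.1938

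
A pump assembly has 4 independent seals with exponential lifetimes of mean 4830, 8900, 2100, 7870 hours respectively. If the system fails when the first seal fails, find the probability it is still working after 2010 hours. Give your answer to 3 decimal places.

The first failure time is exponential with rate Σλ_i = 1/4830 + 1/8900 + 1/2100 + 1/7870 = 0.000922654 per hour.
P(min > 2010) = e^(−0.000922654·2010) = e^(−1.8545) ≈ 0.157.

0.157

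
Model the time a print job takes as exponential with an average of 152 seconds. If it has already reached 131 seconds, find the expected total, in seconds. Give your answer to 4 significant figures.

283.0

The rate is λ = 1/152 = 0.00657895 per second.
By memorylessness, E[X | X > 131] = 131 + 1/λ = 131 + 152 = 283 seconds.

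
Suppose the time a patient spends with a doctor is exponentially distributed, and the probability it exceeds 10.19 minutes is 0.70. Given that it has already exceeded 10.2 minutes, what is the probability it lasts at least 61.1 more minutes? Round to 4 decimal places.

0.1178

From e^(−λ·10.19) = 0.70, λ = −ln(0.70)/10.19 = 0.0350024.
Memoryless: P(X > 10.2+61.1 | X > 10.2) = P(X > 61.1) = e^(−0.0350024·61.1) ≈ 0.1178.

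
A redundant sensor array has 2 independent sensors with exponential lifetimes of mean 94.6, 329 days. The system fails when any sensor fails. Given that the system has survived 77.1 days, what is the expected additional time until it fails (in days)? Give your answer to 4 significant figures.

First-failure rate Σλ = 1/94.6 + 1/329 = 0.0136103.
By memorylessness the expected residual is 1/Σλ = 73.4736 days, regardless of the 77.1 already elapsed.

73.47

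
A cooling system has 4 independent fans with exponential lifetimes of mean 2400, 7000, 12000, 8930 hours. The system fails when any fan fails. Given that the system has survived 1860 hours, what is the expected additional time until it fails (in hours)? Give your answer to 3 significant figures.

1320

First-failure rate Σλ = 1/2400 + 1/7000 + 1/12000 + 1/8930 = 0.000754839.
By memorylessness the expected residual is 1/Σλ = 1324.79 hours, regardless of the 1860 already elapsed.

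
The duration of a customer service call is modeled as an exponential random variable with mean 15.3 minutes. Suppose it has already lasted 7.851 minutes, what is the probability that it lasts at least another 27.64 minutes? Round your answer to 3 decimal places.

0.164

The rate is λ = 1/15.3 = 0.0653595 per minute.
The exponential is memoryless, so the remaining time is again Exp(λ): the condition X > 7.851 is irrelevant.
P(X > 27.64) = e^(−1.8065) ≈ 0.164.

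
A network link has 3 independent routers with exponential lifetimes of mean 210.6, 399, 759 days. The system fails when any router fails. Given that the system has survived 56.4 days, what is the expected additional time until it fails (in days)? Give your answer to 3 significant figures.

117

First-failure rate Σλ = 1/210.6 + 1/399 + 1/759 = 0.00857213.
By memorylessness the expected residual is 1/Σλ = 116.657 days, regardless of the 56.4 already elapsed.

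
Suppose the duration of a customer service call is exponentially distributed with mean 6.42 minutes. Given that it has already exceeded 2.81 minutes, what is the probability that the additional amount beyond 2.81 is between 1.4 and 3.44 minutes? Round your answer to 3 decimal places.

0.219

The rate is λ = 1/6.42 = 0.155763 per minute.
Memoryless: the residual past 2.81 is again Exp(λ).
P(1.4 < residual < 3.44) = e^(−λ·1.4) − e^(−λ·3.44) = 0.80407 − 0.58519 ≈ 0.219.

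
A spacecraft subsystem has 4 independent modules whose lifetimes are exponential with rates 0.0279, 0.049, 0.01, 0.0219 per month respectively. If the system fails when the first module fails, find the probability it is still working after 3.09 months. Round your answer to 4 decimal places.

0.7145

The time to first failure is exponential with rate Σλ = 0.0279 + 0.049 + 0.01 + 0.0219 = 0.1088.
P(min > 3.09) = e^(−0.1088·3.09) = e^(−0.33619) ≈ 0.7145.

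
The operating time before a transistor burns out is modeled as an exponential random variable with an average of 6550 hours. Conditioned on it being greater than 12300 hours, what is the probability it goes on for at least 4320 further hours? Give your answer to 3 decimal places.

The rate is λ = 1/6550 = 0.000152672 per hour.
The exponential is memoryless, so the remaining time is again Exp(λ): the condition X > 12300 is irrelevant.
P(X > 4320) = e^(−0.65954) ≈ 0.517.

0.517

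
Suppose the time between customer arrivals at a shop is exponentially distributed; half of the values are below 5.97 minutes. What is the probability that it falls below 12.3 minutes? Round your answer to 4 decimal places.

0.7602

For an exponential, median = ln(2)/λ, so λ = ln 2 / 5.97 = 0.116105 per minute.
P(X ≤ 12.3) = 1 − e^(−λ·12.3) = 1 − e^(−1.4281) ≈ 0.7602.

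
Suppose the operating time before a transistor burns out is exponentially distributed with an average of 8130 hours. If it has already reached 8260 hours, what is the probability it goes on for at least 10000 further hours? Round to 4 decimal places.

The rate is λ = 1/8130 = 0.000123001 per hour.
The exponential is memoryless, so the remaining time is again Exp(λ): the condition X > 8260 is irrelevant.
P(X > 10000) = e^(−1.23) ≈ 0.2923.

0.2923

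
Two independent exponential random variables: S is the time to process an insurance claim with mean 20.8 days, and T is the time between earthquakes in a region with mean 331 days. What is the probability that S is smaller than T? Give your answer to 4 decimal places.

0.9409

λ_1 = 1/20.8 = 0.0480769, λ_2 = 1/331 = 0.00302115.
For independent exponentials, P(S < T) = λ_1/(λ_1+λ_2) = 0.0480769/0.0510981 ≈ 0.9409.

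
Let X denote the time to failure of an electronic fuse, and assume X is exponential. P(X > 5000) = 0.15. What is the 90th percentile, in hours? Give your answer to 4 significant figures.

6069

e^(−λ·5000) = 0.15 ⇒ λ = −ln(0.15)/5000 = 0.000379424.
90th percentile: 1 − e^(−λt) = 0.9, t = −ln(0.1)/λ = 6068.63 hours.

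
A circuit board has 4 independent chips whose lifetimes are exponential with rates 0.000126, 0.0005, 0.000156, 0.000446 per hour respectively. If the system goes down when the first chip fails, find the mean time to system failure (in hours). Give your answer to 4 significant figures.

The time to first failure is exponential with rate Σλ = 0.000126 + 0.0005 + 0.000156 + 0.000446 = 0.001228.
E[min] = 1/Σλ = 1/0.001228 = 814.332 hours.

814.3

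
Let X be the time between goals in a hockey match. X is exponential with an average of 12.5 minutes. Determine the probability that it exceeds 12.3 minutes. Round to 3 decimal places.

0.374

The rate is λ = 1/12.5 = 0.08 per minute.
P(X > 12.3) = e^(−λ·12.3) = e^(−0.984) ≈ 0.374.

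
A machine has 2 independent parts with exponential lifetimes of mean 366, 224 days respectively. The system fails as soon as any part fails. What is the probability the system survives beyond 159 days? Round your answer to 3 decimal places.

The first failure time is exponential with rate Σλ_i = 1/366 + 1/224 = 0.00719653 per day.
P(min > 159) = e^(−0.00719653·159) = e^(−1.1442) ≈ 0.318.

0.318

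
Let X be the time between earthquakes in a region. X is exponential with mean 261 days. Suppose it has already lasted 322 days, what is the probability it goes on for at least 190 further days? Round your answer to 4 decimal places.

The rate is λ = 1/261 = 0.00383142 per day.
The exponential is memoryless, so the remaining time is again Exp(λ): the condition X > 322 is irrelevant.
P(X > 190) = e^(−0.72797) ≈ 0.4829.

0.4829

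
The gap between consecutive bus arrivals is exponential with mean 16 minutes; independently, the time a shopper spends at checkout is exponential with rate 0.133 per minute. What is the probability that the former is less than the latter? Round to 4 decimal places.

0.3197

λ_1 = 1/16 = 0.0625, λ_2 = 0.133.
For independent exponentials, P(the former < the latter) = λ_1/(λ_1+λ_2) = 0.0625/0.1955 ≈ 0.3197.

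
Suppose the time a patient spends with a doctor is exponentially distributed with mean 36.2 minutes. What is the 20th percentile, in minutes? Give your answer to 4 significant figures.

The rate is λ = 1/36.2 = 0.0276243 per minute.
Set 1 − e^(−λt) = 0.2, so t = −ln(0.8)/λ = 0.22314/0.0276243 ≈ 8.0778 minutes.

8.078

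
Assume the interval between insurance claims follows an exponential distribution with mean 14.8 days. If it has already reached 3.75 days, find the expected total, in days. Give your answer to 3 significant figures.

The rate is λ = 1/14.8 = 0.0675676 per day.
By memorylessness, E[X | X > 3.75] = 3.75 + 1/λ = 3.75 + 14.8 = 18.55 days.

18.6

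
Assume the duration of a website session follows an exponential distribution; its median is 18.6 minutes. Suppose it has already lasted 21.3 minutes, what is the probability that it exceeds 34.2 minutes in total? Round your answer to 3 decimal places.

0.618

For an exponential, median = ln(2)/λ, so λ = ln 2 / 18.6 = 0.037266 per minute.
P(X > s+t | X > s) = e^(−λ(s+t))/e^(−λs) = e^(−λt), independent of s = 21.3.
P(X > 12.9) = e^(−0.48073) ≈ 0.618.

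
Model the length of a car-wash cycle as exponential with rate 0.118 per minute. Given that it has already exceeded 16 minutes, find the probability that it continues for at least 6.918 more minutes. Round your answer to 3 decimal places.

0.442

P(X > s+t | X > s) = e^(−λ(s+t))/e^(−λs) = e^(−λt), independent of s = 16.
P(X > 6.918) = e^(−0.81632) ≈ 0.442.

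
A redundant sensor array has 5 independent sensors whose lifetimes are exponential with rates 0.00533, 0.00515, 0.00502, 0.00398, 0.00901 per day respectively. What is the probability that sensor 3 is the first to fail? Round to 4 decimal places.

The time to first failure is exponential with rate Σλ = 0.00533 + 0.00515 + 0.00502 + 0.00398 + 0.00901 = 0.02849.
P(sensor 3 first) = λ_3/Σλ = 0.00502/0.02849 ≈ 0.1762.

0.1762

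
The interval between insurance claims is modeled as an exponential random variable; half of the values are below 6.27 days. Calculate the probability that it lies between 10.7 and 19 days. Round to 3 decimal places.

For an exponential, median = ln(2)/λ, so λ = ln 2 / 6.27 = 0.11055 per day.
P(10.7 < X < 19) = e^(−λ·10.7) − e^(−λ·19) = 0.30639 − 0.12240 ≈ 0.184.

0.184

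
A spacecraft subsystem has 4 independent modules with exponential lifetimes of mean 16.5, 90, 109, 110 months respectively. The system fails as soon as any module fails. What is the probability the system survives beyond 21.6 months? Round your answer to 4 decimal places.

0.1432

The first failure time is exponential with rate Σλ_i = 1/16.5 + 1/90 + 1/109 + 1/110 = 0.0899824 per month.
P(min > 21.6) = e^(−0.0899824·21.6) = e^(−1.9436) ≈ 0.1432.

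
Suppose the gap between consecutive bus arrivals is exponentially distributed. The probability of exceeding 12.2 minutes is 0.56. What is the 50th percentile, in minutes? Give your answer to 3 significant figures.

e^(−λ·12.2) = 0.56 ⇒ λ = −ln(0.56)/12.2 = 0.0475261.
50th percentile: 1 − e^(−λt) = 0.5, t = −ln(0.5)/λ = 14.5846 minutes.

14.6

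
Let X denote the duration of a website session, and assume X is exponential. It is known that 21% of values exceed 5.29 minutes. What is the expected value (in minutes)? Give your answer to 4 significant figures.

e^(−λ·5.29) = 0.21 ⇒ λ = −ln(0.21)/5.29 = 0.295018.
Mean = 1/λ = 3.38962 minutes.

3.390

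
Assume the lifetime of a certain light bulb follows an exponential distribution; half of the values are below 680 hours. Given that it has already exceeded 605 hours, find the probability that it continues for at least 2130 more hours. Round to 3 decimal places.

For an exponential, median = ln(2)/λ, so λ = ln 2 / 680 = 0.00101933 per hour.
P(X > s+t | X > s) = e^(−λ(s+t))/e^(−λs) = e^(−λt), independent of s = 605.
P(X > 2130) = e^(−2.1712) ≈ 0.114.

0.114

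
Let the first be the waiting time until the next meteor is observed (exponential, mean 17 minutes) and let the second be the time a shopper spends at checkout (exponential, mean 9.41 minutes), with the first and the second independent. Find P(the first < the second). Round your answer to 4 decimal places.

λ_1 = 1/17 = 0.0588235, λ_2 = 1/9.41 = 0.10627.
For independent exponentials, P(the first < the second) = λ_1/(λ_1+λ_2) = 0.0588235/0.165093 ≈ 0.3563.

0.3563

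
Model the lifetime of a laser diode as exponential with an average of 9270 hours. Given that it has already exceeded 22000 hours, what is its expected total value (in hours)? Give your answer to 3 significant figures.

31300

The rate is λ = 1/9270 = 0.000107875 per hour.
By memorylessness, E[X | X > 22000] = 22000 + 1/λ = 22000 + 9270 = 31270 hours.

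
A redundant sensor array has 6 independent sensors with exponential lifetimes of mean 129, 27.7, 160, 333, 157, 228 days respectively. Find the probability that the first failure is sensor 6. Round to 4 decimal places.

0.0687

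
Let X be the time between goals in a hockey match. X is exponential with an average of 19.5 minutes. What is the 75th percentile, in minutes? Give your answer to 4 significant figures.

The rate is λ = 1/19.5 = 0.0512821 per minute.
Set 1 − e^(−λt) = 0.75, so t = −ln(0.25)/λ = 1.3863/0.0512821 ≈ 27.0327 minutes.

27.03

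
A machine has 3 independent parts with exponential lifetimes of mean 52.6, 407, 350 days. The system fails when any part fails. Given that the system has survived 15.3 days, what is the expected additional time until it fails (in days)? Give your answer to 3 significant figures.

41.1

First-failure rate Σλ = 1/52.6 + 1/407 + 1/350 = 0.0243256.
By memorylessness the expected residual is 1/Σλ = 41.109 days, regardless of the 15.3 already elapsed.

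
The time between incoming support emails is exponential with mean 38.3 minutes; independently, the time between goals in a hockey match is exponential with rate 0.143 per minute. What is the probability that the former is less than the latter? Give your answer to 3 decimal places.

λ_1 = 1/38.3 = 0.0261097, λ_2 = 0.143.
For independent exponentials, P(the former < the latter) = λ_1/(λ_1+λ_2) = 0.0261097/0.16911 ≈ 0.154.

0.154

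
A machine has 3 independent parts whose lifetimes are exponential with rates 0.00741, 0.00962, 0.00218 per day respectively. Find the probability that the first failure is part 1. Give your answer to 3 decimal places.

0.386

The time to first failure is exponential with rate Σλ = 0.00741 + 0.00962 + 0.00218 = 0.01921.
P(part 1 first) = λ_1/Σλ = 0.00741/0.01921 ≈ 0.386.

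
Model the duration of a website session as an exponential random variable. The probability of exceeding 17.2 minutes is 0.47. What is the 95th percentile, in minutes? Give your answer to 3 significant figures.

e^(−λ·17.2) = 0.47 ⇒ λ = −ln(0.47)/17.2 = 0.0438967.
95th percentile: 1 − e^(−λt) = 0.95, t = −ln(0.05)/λ = 68.2451 minutes.

68.2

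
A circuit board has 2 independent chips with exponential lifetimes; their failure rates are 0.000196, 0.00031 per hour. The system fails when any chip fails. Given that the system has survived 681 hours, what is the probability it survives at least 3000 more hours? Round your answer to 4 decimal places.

0.2191

Time to first failure ~ Exp(Σλ) with Σλ = 0.000506.
By memorylessness, P(T > 681+3000 | T > 681) = P(T > 3000) = e^(−0.000506·3000) ≈ 0.2191.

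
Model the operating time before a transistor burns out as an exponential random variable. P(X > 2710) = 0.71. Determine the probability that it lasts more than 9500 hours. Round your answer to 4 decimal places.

e^(−λ·2710) = 0.71 ⇒ λ = −ln(0.71)/2710 = 0.00012638.
P(X > 9500) = e^(−0.00012638·9500) = e^(−1.2006) ≈ 0.3010.

0.3010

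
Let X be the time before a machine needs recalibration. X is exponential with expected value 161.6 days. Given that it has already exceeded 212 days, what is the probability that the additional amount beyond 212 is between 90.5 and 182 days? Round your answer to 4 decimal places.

The rate is λ = 1/161.6 = 0.00618812 per day.
Memoryless: the residual past 212 is again Exp(λ).
P(90.5 < residual < 182) = e^(−λ·90.5) − e^(−λ·182) = 0.57119 − 0.32425 ≈ 0.2469.

0.2469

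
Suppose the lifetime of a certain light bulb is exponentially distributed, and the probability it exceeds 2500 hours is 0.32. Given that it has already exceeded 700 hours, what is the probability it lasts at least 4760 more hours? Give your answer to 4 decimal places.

0.1142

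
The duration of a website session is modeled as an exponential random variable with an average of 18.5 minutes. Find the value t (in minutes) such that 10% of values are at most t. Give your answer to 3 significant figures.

The rate is λ = 1/18.5 = 0.0540541 per minute.
Set 1 − e^(−λt) = 0.1, so t = −ln(0.9)/λ = 0.10536/0.0540541 ≈ 1.94917 minutes.

1.95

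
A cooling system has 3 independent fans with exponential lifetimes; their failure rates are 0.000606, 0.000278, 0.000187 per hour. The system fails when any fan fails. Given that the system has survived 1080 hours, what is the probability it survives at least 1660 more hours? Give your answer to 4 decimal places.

Time to first failure ~ Exp(Σλ) with Σλ = 0.001071.
By memorylessness, P(T > 1080+1660 | T > 1080) = P(T > 1660) = e^(−0.001071·1660) ≈ 0.1690.

0.1690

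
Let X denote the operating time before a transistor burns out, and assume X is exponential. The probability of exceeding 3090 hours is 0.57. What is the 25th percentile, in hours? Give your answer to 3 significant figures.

e^(−λ·3090) = 0.57 ⇒ λ = −ln(0.57)/3090 = 0.000181916.
25th percentile: 1 − e^(−λt) = 0.25, t = −ln(0.75)/λ = 1581.4 hours.

1580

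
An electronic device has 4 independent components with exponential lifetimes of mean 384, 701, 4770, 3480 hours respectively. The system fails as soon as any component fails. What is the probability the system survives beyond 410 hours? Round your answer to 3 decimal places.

The first failure time is exponential with rate Σλ_i = 1/384 + 1/701 + 1/4770 + 1/3480 = 0.0045277 per hour.
P(min > 410) = e^(−0.0045277·410) = e^(−1.8564) ≈ 0.156.

0.156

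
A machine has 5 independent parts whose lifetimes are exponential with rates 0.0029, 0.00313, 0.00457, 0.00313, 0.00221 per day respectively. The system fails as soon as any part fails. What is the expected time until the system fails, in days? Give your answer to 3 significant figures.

62.7

The time to first failure is exponential with rate Σλ = 0.0029 + 0.00313 + 0.00457 + 0.00313 + 0.00221 = 0.01594.
E[min] = 1/Σλ = 1/0.01594 = 62.7353 days.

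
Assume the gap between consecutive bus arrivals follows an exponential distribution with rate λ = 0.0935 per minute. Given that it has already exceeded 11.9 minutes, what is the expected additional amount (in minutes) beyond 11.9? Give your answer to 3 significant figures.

By memorylessness, the remaining amount past any threshold is again Exp(λ) with mean 1/λ = 10.6952 minutes.

10.7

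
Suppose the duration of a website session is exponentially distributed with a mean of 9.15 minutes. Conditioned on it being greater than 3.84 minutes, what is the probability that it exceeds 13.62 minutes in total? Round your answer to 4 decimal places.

The rate is λ = 1/9.15 = 0.10929 per minute.
The exponential is memoryless, so the remaining time is again Exp(λ): the condition X > 3.84 is irrelevant.
P(X > 9.78) = e^(−1.0689) ≈ 0.3434.

0.3434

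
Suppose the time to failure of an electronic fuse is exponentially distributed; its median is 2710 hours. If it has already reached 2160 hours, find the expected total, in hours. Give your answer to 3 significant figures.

6070

For an exponential, median = ln(2)/λ, so λ = ln 2 / 2710 = 0.000255774 per hour.
By memorylessness, E[X | X > 2160] = 2160 + 1/λ = 2160 + 3909.7 = 6069.7 hours.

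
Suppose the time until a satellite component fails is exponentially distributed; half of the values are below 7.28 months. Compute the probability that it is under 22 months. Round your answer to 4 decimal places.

For an exponential, median = ln(2)/λ, so λ = ln 2 / 7.28 = 0.0952125 per month.
P(X ≤ 22) = 1 − e^(−λ·22) = 1 − e^(−2.0947) ≈ 0.8769.

0.8769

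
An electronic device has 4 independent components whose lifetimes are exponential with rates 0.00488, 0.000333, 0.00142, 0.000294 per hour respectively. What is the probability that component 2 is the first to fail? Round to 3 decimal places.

0.048

The time to first failure is exponential with rate Σλ = 0.00488 + 0.000333 + 0.00142 + 0.000294 = 0.006927.
P(component 2 first) = λ_2/Σλ = 0.000333/0.006927 ≈ 0.048.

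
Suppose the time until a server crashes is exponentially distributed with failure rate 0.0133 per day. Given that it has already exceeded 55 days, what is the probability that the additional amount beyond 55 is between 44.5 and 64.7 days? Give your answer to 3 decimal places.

0.130

Memoryless: the residual past 55 is again Exp(λ).
P(44.5 < residual < 64.7) = e^(−λ·44.5) − e^(−λ·64.7) = 0.55330 − 0.42295 ≈ 0.130.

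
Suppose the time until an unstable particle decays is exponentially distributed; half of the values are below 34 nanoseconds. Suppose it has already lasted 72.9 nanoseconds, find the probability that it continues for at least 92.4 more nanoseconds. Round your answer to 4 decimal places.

For an exponential, median = ln(2)/λ, so λ = ln 2 / 34 = 0.0203867 per nanosecond.
P(X > s+t | X > s) = e^(−λ(s+t))/e^(−λs) = e^(−λt), independent of s = 72.9.
P(X > 92.4) = e^(−1.8837) ≈ 0.1520.

0.1520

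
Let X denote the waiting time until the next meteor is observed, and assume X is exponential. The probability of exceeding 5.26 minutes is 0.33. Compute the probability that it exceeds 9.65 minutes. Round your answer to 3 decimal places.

0.131

e^(−λ·5.26) = 0.33 ⇒ λ = −ln(0.33)/5.26 = 0.210772.
P(X > 9.65) = e^(−0.210772·9.65) = e^(−2.034) ≈ 0.131.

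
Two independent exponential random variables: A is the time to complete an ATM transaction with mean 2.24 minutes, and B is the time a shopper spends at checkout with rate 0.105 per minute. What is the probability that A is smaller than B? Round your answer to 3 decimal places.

λ_1 = 1/2.24 = 0.446429, λ_2 = 0.105.
For independent exponentials, P(A < B) = λ_1/(λ_1+λ_2) = 0.446429/0.551429 ≈ 0.810.

0.810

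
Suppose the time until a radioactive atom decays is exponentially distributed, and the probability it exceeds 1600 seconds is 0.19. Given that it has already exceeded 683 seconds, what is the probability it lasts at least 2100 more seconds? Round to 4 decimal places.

0.1131

From e^(−λ·1600) = 0.19, λ = −ln(0.19)/1600 = 0.00103796.
Memoryless: P(X > 683+2100 | X > 683) = P(X > 2100) = e^(−0.00103796·2100) ≈ 0.1131.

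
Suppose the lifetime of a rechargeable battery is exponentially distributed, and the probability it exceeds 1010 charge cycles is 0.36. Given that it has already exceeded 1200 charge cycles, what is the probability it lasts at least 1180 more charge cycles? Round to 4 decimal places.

From e^(−λ·1010) = 0.36, λ = −ln(0.36)/1010 = 0.00101154.
Memoryless: P(X > 1200+1180 | X > 1200) = P(X > 1180) = e^(−0.00101154·1180) ≈ 0.3031.

0.3031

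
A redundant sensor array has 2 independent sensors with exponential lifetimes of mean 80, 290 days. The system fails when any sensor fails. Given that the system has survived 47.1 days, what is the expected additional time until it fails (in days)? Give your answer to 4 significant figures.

First-failure rate Σλ = 1/80 + 1/290 = 0.0159483.
By memorylessness the expected residual is 1/Σλ = 62.7027 days, regardless of the 47.1 already elapsed.

62.70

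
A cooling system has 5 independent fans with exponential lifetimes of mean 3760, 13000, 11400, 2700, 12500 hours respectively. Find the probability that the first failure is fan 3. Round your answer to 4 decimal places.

Rates: λ_i = 1/mean_i → 0.000265957, 0.0000769231, 0.0000877193, 0.00037037, 0.00008; Σλ = 0.00088097.
P(fan 3 first) = λ_3/Σλ = 0.0000877193/0.00088097 ≈ 0.0996.

0.0996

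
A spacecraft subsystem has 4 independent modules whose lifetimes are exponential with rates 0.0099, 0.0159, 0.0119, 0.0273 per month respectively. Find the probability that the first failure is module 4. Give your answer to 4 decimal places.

The time to first failure is exponential with rate Σλ = 0.0099 + 0.0159 + 0.0119 + 0.0273 = 0.065.
P(module 4 first) = λ_4/Σλ = 0.0273/0.065 ≈ 0.4200.

0.4200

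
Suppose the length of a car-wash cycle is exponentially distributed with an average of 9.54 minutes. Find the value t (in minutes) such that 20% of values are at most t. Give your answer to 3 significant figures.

The rate is λ = 1/9.54 = 0.104822 per minute.
Set 1 − e^(−λt) = 0.2, so t = −ln(0.8)/λ = 0.22314/0.104822 ≈ 2.12879 minutes.

2.13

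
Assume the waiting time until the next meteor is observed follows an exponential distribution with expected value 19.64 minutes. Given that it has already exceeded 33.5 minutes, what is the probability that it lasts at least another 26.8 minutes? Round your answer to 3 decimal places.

0.255

The rate is λ = 1/19.64 = 0.0509165 per minute.
The exponential is memoryless, so the remaining time is again Exp(λ): the condition X > 33.5 is irrelevant.
P(X > 26.8) = e^(−1.3646) ≈ 0.255.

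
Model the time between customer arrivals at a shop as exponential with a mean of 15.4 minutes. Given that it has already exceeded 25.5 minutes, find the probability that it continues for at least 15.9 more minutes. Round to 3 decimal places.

0.356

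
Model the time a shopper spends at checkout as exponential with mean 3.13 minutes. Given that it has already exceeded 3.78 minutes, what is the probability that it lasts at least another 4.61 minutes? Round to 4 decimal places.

0.2293

The rate is λ = 1/3.13 = 0.319489 per minute.
The exponential is memoryless, so the remaining time is again Exp(λ): the condition X > 3.78 is irrelevant.
P(X > 4.61) = e^(−1.4728) ≈ 0.2293.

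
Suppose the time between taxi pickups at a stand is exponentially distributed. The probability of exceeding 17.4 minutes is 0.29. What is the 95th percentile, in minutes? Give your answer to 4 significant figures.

42.11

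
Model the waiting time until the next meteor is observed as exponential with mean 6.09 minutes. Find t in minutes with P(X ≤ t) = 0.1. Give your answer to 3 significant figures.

The rate is λ = 1/6.09 = 0.164204 per minute.
Set 1 − e^(−λt) = 0.1, so t = −ln(0.9)/λ = 0.10536/0.164204 ≈ 0.641646 minutes.

0.642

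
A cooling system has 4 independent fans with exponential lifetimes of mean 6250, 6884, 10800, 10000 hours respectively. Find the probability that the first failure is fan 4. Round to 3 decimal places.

0.201

Rates: λ_i = 1/mean_i → 0.00016, 0.000145264, 0.0000925926, 0.0001; Σλ = 0.000497857.
P(fan 4 first) = λ_4/Σλ = 0.0001/0.000497857 ≈ 0.201.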